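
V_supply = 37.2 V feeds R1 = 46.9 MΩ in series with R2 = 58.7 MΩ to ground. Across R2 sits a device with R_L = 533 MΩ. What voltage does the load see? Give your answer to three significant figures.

First combine the lower leg with the load: R2 ‖ R_L = 52.88 MΩ.
Now apply the divider: V_out = 37.2 × 0.5300 = 19.71 V.

V_out ≈ 19.7 V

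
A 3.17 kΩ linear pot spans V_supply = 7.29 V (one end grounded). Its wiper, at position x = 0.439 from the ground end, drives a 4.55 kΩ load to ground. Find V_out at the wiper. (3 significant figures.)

Lower segment x·R_p = 1.392 kΩ; upper segment (1−x)·R_p = 1.778 kΩ.
R_L loads the lower segment: effective lower R = 1.066 kΩ.
V_out = 7.29 × 1.066/(1.778 + 1.066) = 2.732 V.

V_out ≈ 2.73 V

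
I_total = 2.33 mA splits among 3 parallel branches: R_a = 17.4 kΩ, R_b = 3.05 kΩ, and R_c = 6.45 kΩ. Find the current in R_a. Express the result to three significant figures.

I ≈ 0.248 mA

Conductances: ΣG = 1/17.4 + 1/3.05 + 1/6.45 = 0.5404 (1/kΩ).
R_a takes the fraction G_k/ΣG = 0.05747/0.5404 = 0.1064, so I = 2.33 × 0.1064 = 0.2478 mA.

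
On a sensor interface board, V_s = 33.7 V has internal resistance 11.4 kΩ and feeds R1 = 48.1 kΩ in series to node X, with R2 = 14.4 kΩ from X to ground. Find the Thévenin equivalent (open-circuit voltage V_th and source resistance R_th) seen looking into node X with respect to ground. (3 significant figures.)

R1' = 11.4 + 48.1 = 59.50 kΩ (source resistance + R1).
With X open, the divider is unloaded: V_th = 33.7 × 14.4/73.90 = 6.567 V.
Zeroing V_s shorts the top of R1' to ground, so R_th = R1' ‖ R2 = 11.59 kΩ.

V_th ≈ 6.57 V, R_th ≈ 11.6 kΩ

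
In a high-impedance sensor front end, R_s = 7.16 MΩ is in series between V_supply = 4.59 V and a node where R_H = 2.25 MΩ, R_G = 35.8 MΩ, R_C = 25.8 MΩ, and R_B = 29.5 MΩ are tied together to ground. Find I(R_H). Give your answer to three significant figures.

Parallel bank: R_p = 1/(1/2.25 + 1/35.8 + 1/25.8 + 1/29.5) = 1.835 MΩ.
V_A = 4.59 × 1.835/8.995 = 0.9363 V.
I(R_H) = V_A / R_H = 0.9363/2.25 = 0.4161 µA.

I ≈ 0.416 µA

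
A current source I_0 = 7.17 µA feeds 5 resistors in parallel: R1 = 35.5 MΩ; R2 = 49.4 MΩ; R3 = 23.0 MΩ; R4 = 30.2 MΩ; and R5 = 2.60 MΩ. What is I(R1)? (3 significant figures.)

ΣG = 1/35.5 + 1/49.4 + 1/23.0 + 1/30.2 + 1/2.60 = 0.5096.
Current divider: I(R1) = I_0 · G_k/ΣG = 7.17 × (0.02817/0.5096) = 7.17 × 0.05527 = 0.3963 µA.

I ≈ 0.396 µA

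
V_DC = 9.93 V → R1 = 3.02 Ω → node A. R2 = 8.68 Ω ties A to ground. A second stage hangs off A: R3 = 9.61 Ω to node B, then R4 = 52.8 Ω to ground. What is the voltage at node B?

V_B ≈ 6.02 V

Node A sees R2 in parallel with the series input of stage 2, R3 + R4 = 62.41 Ω.
Effective lower resistance at A: R2 ‖ 62.41 = 7.620 Ω.
First divider: V_A = V_DC · 7.620/(3.02 + 7.620) = 7.112 V.
Stage 2 is unloaded, so V_B = V_A · R4/(R3+R4) = 7.112 × 52.8/62.41 = 6.017 V.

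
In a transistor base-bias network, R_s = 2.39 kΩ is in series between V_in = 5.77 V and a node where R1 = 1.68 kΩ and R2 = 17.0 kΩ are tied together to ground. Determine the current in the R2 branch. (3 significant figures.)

Equivalent of the parallel group: R_p = 1.529 kΩ.
V_A by voltage divider: V_A = 5.77 × 1.529/(2.39 + 1.529) = 2.251 V.
I(R2) = V_A / R2 = 2.251/17.0 = 0.1324 mA.

I ≈ 0.132 mA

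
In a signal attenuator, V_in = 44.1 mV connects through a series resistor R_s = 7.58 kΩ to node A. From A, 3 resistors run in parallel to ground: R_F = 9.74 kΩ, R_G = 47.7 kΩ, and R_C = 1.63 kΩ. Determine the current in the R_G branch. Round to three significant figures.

Equivalent of the parallel group: R_p = 1.357 kΩ.
V_A = 44.1 × 1.357/8.937 = 6.695 mV.
I(R_G) = V_A / R_G = 6.695/47.7 = 0.1403 µA.

I ≈ 0.140 µA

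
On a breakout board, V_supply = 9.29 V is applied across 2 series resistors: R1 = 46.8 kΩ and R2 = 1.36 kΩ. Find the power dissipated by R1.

ΣR = 48.16 kΩ → I = 9.29/48.16 = 0.1929 mA.
P(R1) = I²·R1 = (0.1929)² × 46.8 = 1.741 mW.

P ≈ 1.74 mW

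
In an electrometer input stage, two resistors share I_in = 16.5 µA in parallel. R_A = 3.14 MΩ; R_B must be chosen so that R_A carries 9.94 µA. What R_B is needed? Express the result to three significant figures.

R_B ≈ 4.76 MΩ

Two-branch current divider: I_A = I_in · R_B/(R_A + R_B).
With f = 0.6024, R_B = R_A · f/(1−f) = 3.14 × 1.515 = 4.758 MΩ.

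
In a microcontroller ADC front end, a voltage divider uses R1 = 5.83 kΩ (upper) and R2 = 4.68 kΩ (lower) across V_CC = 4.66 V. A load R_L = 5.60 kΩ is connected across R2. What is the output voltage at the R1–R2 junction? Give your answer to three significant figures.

R2 ‖ R_L = (4.68 × 5.60)/(4.68 + 5.60) = 2.549 kΩ.
Now apply the divider: V_out = 4.66 × 0.3042 = 1.418 V.

V_out ≈ 1.42 V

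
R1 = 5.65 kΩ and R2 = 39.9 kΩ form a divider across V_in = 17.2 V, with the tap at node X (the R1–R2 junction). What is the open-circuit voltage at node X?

V_th ≈ 15.1 V

With X open, the divider is unloaded: V_th = 17.2 × 39.9/45.55 = 15.07 V.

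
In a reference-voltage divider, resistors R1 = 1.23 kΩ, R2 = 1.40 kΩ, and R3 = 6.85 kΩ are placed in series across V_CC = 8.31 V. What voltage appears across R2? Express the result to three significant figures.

V ≈ 1.23 V

Total series resistance ΣR = 1.23 + 1.40 + 6.85 = 9.480 kΩ.
V = V_CC · R/ΣR = 8.31 × 0.1477 = 1.227 V.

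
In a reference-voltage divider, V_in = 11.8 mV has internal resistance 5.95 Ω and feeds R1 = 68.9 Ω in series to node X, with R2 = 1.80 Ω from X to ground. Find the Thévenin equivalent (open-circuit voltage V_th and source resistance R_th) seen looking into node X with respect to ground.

V_th ≈ 0.277 mV, R_th ≈ 1.76 Ω

R1' = 5.95 + 68.9 = 74.85 Ω (source resistance + R1).
V_th is the unloaded tap voltage: V_in · R2/(R1'+R2) = 11.8 × 0.02348 = 0.2771 mV.
Zeroing V_in shorts the top of R1' to ground, so R_th = R1' ‖ R2 = 1.758 Ω.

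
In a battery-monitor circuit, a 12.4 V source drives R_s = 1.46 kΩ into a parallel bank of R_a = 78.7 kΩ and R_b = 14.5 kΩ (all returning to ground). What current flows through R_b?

Combine the parallel branches: R_p = (1/78.7 + 1/14.5)⁻¹ = 12.24 kΩ.
Node voltage V_A = V_supply · R_p/(R_s + R_p) = 12.4 × 0.8935 = 11.08 V.
Branch current I = V_A/R_b = 11.08/14.5 = 0.7641 mA.

I ≈ 0.764 mA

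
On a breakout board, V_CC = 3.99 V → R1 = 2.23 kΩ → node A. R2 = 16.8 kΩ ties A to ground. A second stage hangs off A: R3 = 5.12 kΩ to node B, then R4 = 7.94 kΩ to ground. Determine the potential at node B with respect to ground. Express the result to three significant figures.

The second stage (R3 + R4 = 13.06 kΩ) loads node A in parallel with R2.
R2 ‖ (R3+R4) = 7.348 kΩ.
V_A = 3.99 × 7.348/(2.23 + 7.348) = 3.061 V.
V_B = V_A × 0.6080 = 1.861 V.

V_B ≈ 1.86 V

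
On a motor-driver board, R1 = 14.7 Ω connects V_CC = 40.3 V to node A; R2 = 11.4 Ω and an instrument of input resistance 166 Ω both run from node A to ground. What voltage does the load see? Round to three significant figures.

First combine the lower leg with the load: R2 ‖ R_L = 10.67 Ω.
Now apply the divider: V_out = 40.3 × 0.4205 = 16.95 V.
(Unloaded it would be 17.6 V; the load pulls it down.)

V_out ≈ 16.9 V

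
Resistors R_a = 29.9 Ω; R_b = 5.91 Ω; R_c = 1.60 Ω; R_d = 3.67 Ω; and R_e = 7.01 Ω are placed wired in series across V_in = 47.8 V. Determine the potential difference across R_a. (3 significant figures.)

Series total: ΣR = 29.9 + 5.91 + 1.60 + 3.67 + 7.01 = 48.09 Ω.
By the voltage-divider rule, V = 47.8 × 29.90/48.09 = 29.72 V.

V ≈ 29.7 V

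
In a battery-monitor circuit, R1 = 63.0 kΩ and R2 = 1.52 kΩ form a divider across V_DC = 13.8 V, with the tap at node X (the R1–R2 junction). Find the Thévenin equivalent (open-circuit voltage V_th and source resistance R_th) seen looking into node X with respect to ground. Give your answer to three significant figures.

With X open, the divider is unloaded: V_th = 13.8 × 1.52/64.52 = 0.3251 V.
Looking into X with the source shorted: R_th = R1·R2/(R1+R2) = 63.00 × 1.52/64.52 = 1.484 kΩ.

V_th ≈ 0.325 V, R_th ≈ 1.48 kΩ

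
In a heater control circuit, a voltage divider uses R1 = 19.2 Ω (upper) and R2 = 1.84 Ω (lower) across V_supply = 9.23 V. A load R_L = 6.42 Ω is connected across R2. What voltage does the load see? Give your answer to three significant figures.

The load sits in parallel with R2, giving an effective lower resistance R2' = R2·R_L/(R2+R_L) = 1.430 Ω.
Then V_out = V_supply · R2'/(R1 + R2') = 9.23 × 1.430/20.63 = 0.6398 V.

V_out ≈ 0.640 V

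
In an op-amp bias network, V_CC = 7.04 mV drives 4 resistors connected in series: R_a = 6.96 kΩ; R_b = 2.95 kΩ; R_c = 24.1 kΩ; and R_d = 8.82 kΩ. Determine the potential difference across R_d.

V ≈ 1.45 mV

ΣR = 6.96 + 2.95 + 24.1 + 8.82 = 42.83 kΩ.
Voltage divider: V = V_CC · (8.820 / 42.83) = 7.04 × 0.2059 = 1.450 mV.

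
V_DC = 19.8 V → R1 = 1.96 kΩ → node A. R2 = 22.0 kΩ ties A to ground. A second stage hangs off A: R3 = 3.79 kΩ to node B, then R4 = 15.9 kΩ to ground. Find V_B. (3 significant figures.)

The second stage (R3 + R4 = 19.69 kΩ) loads node A in parallel with R2.
R2 ‖ (R3+R4) = 10.39 kΩ.
So V_A = 19.8 × 0.8413 = 16.66 V.
Stage 2 is unloaded, so V_B = V_A · R4/(R3+R4) = 16.66 × 15.9/19.69 = 13.45 V.

V_B ≈ 13.5 V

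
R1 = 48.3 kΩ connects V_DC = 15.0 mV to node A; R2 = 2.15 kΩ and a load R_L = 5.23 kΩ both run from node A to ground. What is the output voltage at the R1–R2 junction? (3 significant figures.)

First combine the lower leg with the load: R2 ‖ R_L = 1.524 kΩ.
Voltage divider with the loaded lower leg: V_out = 15.0 × 1.524/(48.3 + 1.524) = 15.0 × 0.03058 = 0.4587 mV.
(Unloaded it would be 0.639 mV; the load pulls it down.)

V_out ≈ 0.459 mV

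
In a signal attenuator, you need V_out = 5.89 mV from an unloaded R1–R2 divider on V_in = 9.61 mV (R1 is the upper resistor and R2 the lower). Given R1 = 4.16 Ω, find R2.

The divider ratio is R2/(R1+R2) = 5.89/9.61 = 0.6129.
Rearranging, R2 = R1·k/(1−k) = 4.16 × 1.583 = 6.587 Ω.

R2 ≈ 6.59 Ω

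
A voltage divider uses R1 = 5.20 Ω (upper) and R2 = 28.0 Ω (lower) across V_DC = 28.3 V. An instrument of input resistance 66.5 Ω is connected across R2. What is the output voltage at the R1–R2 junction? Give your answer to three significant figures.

V_out ≈ 22.4 V

The load sits in parallel with R2, giving an effective lower resistance R2' = R2·R_L/(R2+R_L) = 19.70 Ω.
Voltage divider with the loaded lower leg: V_out = 28.3 × 19.70/(5.20 + 19.70) = 28.3 × 0.7912 = 22.39 V.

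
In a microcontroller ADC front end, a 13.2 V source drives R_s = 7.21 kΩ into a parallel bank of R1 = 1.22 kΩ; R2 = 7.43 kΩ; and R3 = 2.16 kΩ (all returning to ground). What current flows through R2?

I ≈ 0.158 mA

Combine the parallel branches: R_p = (1/1.22 + 1/7.43 + 1/2.16)⁻¹ = 0.7056 kΩ.
Node voltage V_A = V_in · R_p/(R_s + R_p) = 13.2 × 0.08914 = 1.177 V.
I(R2) = V_A / R2 = 1.177/7.43 = 0.1584 mA.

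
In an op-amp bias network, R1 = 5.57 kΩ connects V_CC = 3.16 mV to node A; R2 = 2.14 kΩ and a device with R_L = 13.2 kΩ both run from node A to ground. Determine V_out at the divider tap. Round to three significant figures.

V_out ≈ 0.785 mV

R2 ‖ R_L = (2.14 × 13.2)/(2.14 + 13.2) = 1.841 kΩ.
Then V_out = V_CC · R2'/(R1 + R2') = 3.16 × 1.841/7.411 = 0.7851 mV.
(Unloaded it would be 0.877 mV; the load pulls it down.)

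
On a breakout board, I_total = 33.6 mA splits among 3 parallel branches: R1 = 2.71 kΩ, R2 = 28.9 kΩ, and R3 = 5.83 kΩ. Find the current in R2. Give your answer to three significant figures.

ΣG = 1/2.71 + 1/28.9 + 1/5.83 = 0.5751.
R2 takes the fraction G_k/ΣG = 0.03460/0.5751 = 0.06016, so I = 33.6 × 0.06016 = 2.021 mA.

I ≈ 2.02 mA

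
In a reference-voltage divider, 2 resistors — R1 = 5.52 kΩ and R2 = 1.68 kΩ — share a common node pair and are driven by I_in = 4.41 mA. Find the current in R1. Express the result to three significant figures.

With just two branches, the current splits inversely with resistance.
I(R1) = 4.41 × 1.68/(5.52 + 1.68) = 4.41 × 0.2333 = 1.029 mA.

I ≈ 1.03 mA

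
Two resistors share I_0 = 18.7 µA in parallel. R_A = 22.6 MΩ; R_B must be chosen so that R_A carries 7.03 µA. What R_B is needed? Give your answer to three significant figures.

R_B ≈ 13.6 MΩ

The fraction through R_A equals R_B/(R_A+R_B).
7.03/18.7 = R_B/(R_A + R_B) → R_B = R_A · (0.3759)/(1 − 0.3759) = 22.6 × 0.6024 = 13.61 MΩ.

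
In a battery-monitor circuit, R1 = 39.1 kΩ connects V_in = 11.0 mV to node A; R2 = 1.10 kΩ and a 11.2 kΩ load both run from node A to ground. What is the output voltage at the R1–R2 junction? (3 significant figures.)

V_out ≈ 0.275 mV

R2 ‖ R_L = (1.10 × 11.2)/(1.10 + 11.2) = 1.002 kΩ.
Voltage divider with the loaded lower leg: V_out = 11.0 × 1.002/(39.1 + 1.002) = 11.0 × 0.02498 = 0.2747 mV.
(Unloaded it would be 0.301 mV; the load pulls it down.)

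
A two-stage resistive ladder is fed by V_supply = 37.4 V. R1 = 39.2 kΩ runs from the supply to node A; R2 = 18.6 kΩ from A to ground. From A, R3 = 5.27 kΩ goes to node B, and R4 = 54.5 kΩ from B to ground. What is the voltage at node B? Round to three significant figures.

Looking into the second stage from A: R3 + R4 = 59.77 kΩ appears in parallel with R2.
Effective lower resistance at A: R2 ‖ 59.77 = 14.19 kΩ.
So V_A = 37.4 × 0.2657 = 9.938 V.
Stage 2 is unloaded, so V_B = V_A · R4/(R3+R4) = 9.938 × 54.5/59.77 = 9.062 V.

V_B ≈ 9.06 V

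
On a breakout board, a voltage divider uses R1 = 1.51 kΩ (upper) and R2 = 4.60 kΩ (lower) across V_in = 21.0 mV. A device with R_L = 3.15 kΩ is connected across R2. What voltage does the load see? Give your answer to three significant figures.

First combine the lower leg with the load: R2 ‖ R_L = 1.870 kΩ.
Then V_out = V_in · R2'/(R1 + R2') = 21.0 × 1.870/3.380 = 11.62 mV.

V_out ≈ 11.6 mV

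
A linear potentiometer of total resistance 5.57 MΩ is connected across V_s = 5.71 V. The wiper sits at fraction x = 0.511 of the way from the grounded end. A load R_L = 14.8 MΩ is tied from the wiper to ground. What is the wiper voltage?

V_out ≈ 2.67 V

The pot divides into 2.724 MΩ above the wiper and 2.846 MΩ below.
(x·R_p) ‖ R_L = 2.387 MΩ.
V_out = 5.71 × 2.387/(2.724 + 2.387) = 2.667 V.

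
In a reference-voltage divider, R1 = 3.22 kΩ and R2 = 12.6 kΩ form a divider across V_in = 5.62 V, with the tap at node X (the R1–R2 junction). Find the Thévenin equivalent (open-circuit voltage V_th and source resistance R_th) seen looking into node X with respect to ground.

V_th is the unloaded tap voltage: V_in · R2/(R1+R2) = 5.62 × 0.7965 = 4.476 V.
Looking into X with the source shorted: R_th = R1·R2/(R1+R2) = 3.220 × 12.6/15.82 = 2.565 kΩ.

V_th ≈ 4.48 V, R_th ≈ 2.56 kΩ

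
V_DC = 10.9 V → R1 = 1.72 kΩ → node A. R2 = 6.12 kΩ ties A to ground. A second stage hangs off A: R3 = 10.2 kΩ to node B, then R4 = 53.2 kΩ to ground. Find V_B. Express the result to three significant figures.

Node A sees R2 in parallel with the series input of stage 2, R3 + R4 = 63.40 kΩ.
R2 ‖ (R3+R4) = 5.581 kΩ.
So V_A = 10.9 × 0.7644 = 8.332 V.
Then the unloaded second divider: V_B = V_A × R4/(R3+R4) = 8.332 × 0.8391 = 6.992 V.

V_B ≈ 6.99 V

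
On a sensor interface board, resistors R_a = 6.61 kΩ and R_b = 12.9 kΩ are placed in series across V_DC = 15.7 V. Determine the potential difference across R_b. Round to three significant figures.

ΣR = 6.61 + 12.9 = 19.51 kΩ.
Voltage divider: V = V_DC · (12.90 / 19.51) = 15.7 × 0.6612 = 10.38 V.

V ≈ 10.4 V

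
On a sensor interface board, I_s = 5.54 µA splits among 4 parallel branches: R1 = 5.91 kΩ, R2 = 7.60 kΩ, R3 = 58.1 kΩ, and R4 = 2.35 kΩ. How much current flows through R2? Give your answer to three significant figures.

I ≈ 0.980 µA

ΣG = 1/5.91 + 1/7.60 + 1/58.1 + 1/2.35 = 0.7435.
Current divider: I(R2) = I_s · G_k/ΣG = 5.54 × (0.1316/0.7435) = 5.54 × 0.1770 = 0.9804 µA.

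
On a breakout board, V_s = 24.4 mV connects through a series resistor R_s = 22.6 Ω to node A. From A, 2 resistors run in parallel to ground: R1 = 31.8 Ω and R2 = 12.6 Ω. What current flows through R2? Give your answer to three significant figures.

Parallel bank: R_p = 1/(1/31.8 + 1/12.6) = 9.024 Ω.
V_A = 24.4 × 9.024/31.62 = 6.963 mV.
Branch current I = V_A/R2 = 6.963/12.6 = 0.5526 mA.

I ≈ 0.553 mA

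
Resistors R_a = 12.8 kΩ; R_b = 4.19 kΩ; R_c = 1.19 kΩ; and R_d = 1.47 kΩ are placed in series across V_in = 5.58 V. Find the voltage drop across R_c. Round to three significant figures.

ΣR = 12.8 + 4.19 + 1.19 + 1.47 = 19.65 kΩ.
By the voltage-divider rule, V = 5.58 × 1.190/19.65 = 0.3379 V.

V ≈ 0.338 V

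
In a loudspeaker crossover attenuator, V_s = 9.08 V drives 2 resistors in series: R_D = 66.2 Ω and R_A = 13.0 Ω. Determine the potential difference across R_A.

Series total: ΣR = 66.2 + 13.0 = 79.20 Ω.
By the voltage-divider rule, V = 9.08 × 13.00/79.20 = 1.490 V.

V ≈ 1.49 V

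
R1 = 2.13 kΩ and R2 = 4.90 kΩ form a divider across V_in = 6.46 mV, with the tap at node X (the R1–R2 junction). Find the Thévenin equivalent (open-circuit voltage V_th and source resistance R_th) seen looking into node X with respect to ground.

V_th ≈ 4.50 mV, R_th ≈ 1.48 kΩ

Open-circuit (no load on X): V_th = V_in · R2/(R1 + R2) = 6.46 × 4.90/(2.130 + 4.90) = 4.503 mV.
Looking into X with the source shorted: R_th = R1·R2/(R1+R2) = 2.130 × 4.90/7.030 = 1.485 kΩ.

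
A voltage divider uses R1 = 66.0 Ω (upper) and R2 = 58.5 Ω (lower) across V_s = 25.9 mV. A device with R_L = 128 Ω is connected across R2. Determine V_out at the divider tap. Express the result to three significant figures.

R2 ‖ R_L = (58.5 × 128)/(58.5 + 128) = 40.15 Ω.
Voltage divider with the loaded lower leg: V_out = 25.9 × 40.15/(66.0 + 40.15) = 25.9 × 0.3782 = 9.796 mV.

V_out ≈ 9.80 mV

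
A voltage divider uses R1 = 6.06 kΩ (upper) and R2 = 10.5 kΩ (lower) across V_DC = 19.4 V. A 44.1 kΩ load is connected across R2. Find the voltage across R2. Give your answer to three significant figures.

V_out ≈ 11.3 V

The load sits in parallel with R2, giving an effective lower resistance R2' = R2·R_L/(R2+R_L) = 8.481 kΩ.
Then V_out = V_DC · R2'/(R1 + R2') = 19.4 × 8.481/14.54 = 11.31 V.
(Unloaded it would be 12.3 V; the load pulls it down.)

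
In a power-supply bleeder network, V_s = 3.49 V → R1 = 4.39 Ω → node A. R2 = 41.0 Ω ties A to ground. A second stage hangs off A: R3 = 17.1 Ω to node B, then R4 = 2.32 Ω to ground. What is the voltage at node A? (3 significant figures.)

Looking into the second stage from A: R3 + R4 = 19.42 Ω appears in parallel with R2.
Effective lower resistance at A: R2 ‖ 19.42 = 13.18 Ω.
First divider: V_A = V_s · 13.18/(4.39 + 13.18) = 2.618 V.

V_A ≈ 2.62 V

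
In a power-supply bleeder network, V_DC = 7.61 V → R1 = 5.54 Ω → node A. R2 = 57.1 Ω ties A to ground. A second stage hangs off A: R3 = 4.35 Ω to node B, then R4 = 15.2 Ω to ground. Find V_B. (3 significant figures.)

Node A sees R2 in parallel with the series input of stage 2, R3 + R4 = 19.55 Ω.
R2 ‖ (R3+R4) = 14.56 Ω.
V_A = 7.61 × 14.56/(5.54 + 14.56) = 5.513 V.
Then the unloaded second divider: V_B = V_A × R4/(R3+R4) = 5.513 × 0.7775 = 4.286 V.

V_B ≈ 4.29 V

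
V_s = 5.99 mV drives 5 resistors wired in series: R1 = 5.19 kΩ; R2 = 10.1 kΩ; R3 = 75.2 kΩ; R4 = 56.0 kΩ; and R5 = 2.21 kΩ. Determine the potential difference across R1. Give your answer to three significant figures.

V ≈ 0.209 mV

ΣR = 5.19 + 10.1 + 75.2 + 56.0 + 2.21 = 148.7 kΩ.
By the voltage-divider rule, V = 5.99 × 5.190/148.7 = 0.2091 mV.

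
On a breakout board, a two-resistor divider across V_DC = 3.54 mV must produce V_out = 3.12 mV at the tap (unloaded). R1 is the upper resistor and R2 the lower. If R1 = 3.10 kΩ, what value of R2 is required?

The divider ratio is R2/(R1+R2) = 3.12/3.54 = 0.8814.
R2 = R1 · 0.8814/(1 − 0.8814) = 23.03 kΩ.

R2 ≈ 23.0 kΩ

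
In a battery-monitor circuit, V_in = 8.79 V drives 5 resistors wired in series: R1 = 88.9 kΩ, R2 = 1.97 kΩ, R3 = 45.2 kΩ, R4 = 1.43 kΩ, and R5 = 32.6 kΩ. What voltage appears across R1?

V ≈ 4.59 V

ΣR = 88.9 + 1.97 + 45.2 + 1.43 + 32.6 = 170.1 kΩ.
Voltage divider: V = V_in · (88.90 / 170.1) = 8.79 × 0.5226 = 4.594 V.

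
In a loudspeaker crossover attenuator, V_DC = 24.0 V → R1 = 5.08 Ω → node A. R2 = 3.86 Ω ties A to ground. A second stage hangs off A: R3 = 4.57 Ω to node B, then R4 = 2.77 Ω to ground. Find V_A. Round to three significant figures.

Node A sees R2 in parallel with the series input of stage 2, R3 + R4 = 7.340 Ω.
R2 ‖ (R3+R4) = 2.530 Ω.
First divider: V_A = V_DC · 2.530/(5.08 + 2.530) = 7.978 V.

V_A ≈ 7.98 V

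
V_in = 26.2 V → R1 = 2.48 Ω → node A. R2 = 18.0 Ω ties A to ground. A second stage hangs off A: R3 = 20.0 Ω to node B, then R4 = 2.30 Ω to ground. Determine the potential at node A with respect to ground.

The second stage (R3 + R4 = 22.30 Ω) loads node A in parallel with R2.
Effective lower resistance at A: R2 ‖ 22.30 = 9.960 Ω.
So V_A = 26.2 × 0.8006 = 20.98 V.

V_A ≈ 21.0 V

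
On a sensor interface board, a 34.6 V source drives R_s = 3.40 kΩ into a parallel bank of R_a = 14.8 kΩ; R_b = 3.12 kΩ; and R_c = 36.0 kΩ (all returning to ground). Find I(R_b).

Combine the parallel branches: R_p = (1/14.8 + 1/3.12 + 1/36.0)⁻¹ = 2.405 kΩ.
V_A by voltage divider: V_A = 34.6 × 2.405/(3.40 + 2.405) = 14.33 V.
I(R_b) = V_A / R_b = 14.33/3.12 = 4.594 mA.

I ≈ 4.59 mA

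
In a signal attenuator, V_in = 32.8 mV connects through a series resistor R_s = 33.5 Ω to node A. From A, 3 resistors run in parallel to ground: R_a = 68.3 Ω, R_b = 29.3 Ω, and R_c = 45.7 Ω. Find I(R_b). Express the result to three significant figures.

I ≈ 0.332 mA

Equivalent of the parallel group: R_p = 14.15 Ω.
Node voltage V_A = V_in · R_p/(R_s + R_p) = 32.8 × 0.2970 = 9.742 mV.
Branch current I = V_A/R_b = 9.742/29.3 = 0.3325 mA.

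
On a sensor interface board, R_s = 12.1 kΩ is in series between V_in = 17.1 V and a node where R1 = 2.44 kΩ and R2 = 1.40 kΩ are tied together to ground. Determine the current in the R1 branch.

Equivalent of the parallel group: R_p = 0.8896 kΩ.
Node voltage V_A = V_in · R_p/(R_s + R_p) = 17.1 × 0.06848 = 1.171 V.
Branch current I = V_A/R1 = 1.171/2.44 = 0.4800 mA.

I ≈ 0.480 mA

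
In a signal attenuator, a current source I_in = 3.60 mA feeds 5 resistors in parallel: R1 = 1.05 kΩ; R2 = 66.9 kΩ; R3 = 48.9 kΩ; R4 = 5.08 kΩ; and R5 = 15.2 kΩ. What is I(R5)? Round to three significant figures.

I ≈ 0.189 mA

ΣG = 1/1.05 + 1/66.9 + 1/48.9 + 1/5.08 + 1/15.2 = 1.250.
Current divider: I(R5) = I_in · G_k/ΣG = 3.60 × (0.06579/1.250) = 3.60 × 0.05261 = 0.1894 mA.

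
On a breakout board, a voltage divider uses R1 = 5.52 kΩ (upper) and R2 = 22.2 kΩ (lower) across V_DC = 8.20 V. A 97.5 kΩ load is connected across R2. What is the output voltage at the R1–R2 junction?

V_out ≈ 6.28 V

First combine the lower leg with the load: R2 ‖ R_L = 18.08 kΩ.
Voltage divider with the loaded lower leg: V_out = 8.20 × 18.08/(5.52 + 18.08) = 8.20 × 0.7661 = 6.282 V.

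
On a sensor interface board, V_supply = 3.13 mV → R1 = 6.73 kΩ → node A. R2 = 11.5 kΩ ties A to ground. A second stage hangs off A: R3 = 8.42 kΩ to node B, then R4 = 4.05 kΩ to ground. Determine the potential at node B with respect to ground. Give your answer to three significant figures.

V_B ≈ 0.478 mV

Looking into the second stage from A: R3 + R4 = 12.47 kΩ appears in parallel with R2.
R2 ‖ (R3+R4) = 5.983 kΩ.
So V_A = 3.13 × 0.4706 = 1.473 mV.
V_B = V_A × 0.3248 = 0.4784 mV.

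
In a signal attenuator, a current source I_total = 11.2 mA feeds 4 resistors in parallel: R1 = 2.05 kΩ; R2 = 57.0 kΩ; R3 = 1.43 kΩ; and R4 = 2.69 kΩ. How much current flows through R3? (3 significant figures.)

I ≈ 4.97 mA

Total conductance ΣG = 1/2.05 + 1/57.0 + 1/1.43 + 1/2.69 = 1.576 (units of 1/kΩ).
R3 takes the fraction G_k/ΣG = 0.6993/1.576 = 0.4436, so I = 11.2 × 0.4436 = 4.968 mA.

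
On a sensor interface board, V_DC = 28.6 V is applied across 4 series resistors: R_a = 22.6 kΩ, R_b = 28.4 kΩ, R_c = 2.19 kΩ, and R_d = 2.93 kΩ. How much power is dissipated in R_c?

P ≈ 0.569 mW

The common current is I = 28.6/56.12 = 0.5096 mA.
P(R_c) = I²·R_c = (0.5096)² × 2.19 = 0.5688 mW.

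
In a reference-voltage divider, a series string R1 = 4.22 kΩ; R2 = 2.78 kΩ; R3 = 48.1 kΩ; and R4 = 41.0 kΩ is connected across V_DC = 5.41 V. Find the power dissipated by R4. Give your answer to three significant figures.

P ≈ 0.130 mW

Series current I = V_DC/ΣR = 5.41/96.10 = 0.05630 mA.
V(R4) = I·R = 2.308 V; P = V·I = 2.308 × 0.05630 = 0.1299 mW.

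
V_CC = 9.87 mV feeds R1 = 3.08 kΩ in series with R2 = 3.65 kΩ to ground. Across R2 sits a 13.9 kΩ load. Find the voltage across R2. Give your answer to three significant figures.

V_out ≈ 4.78 mV

R2 ‖ R_L = (3.65 × 13.9)/(3.65 + 13.9) = 2.891 kΩ.
Then V_out = V_CC · R2'/(R1 + R2') = 9.87 × 2.891/5.971 = 4.779 mV.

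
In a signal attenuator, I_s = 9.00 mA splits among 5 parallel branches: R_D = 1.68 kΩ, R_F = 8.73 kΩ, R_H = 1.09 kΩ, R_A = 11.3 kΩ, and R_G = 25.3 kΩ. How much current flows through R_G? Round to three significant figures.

I ≈ 0.203 mA

Conductances: ΣG = 1/1.68 + 1/8.73 + 1/1.09 + 1/11.3 + 1/25.3 = 1.755 (1/kΩ).
R_G takes the fraction G_k/ΣG = 0.03953/1.755 = 0.02252, so I = 9.00 × 0.02252 = 0.2027 mA.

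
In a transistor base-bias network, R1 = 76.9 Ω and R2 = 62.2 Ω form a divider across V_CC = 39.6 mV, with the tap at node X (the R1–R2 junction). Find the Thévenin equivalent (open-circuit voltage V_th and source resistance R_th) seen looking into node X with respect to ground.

Open-circuit (no load on X): V_th = V_CC · R2/(R1 + R2) = 39.6 × 62.2/(76.90 + 62.2) = 17.71 mV.
Zeroing V_CC shorts the top of R1 to ground, so R_th = R1 ‖ R2 = 34.39 Ω.

V_th ≈ 17.7 mV, R_th ≈ 34.4 Ω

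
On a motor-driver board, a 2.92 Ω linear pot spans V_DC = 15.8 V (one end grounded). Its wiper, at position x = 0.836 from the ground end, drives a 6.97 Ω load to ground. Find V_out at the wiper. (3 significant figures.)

V_out ≈ 12.5 V

Lower segment x·R_p = 2.441 Ω; upper segment (1−x)·R_p = 0.4789 Ω.
Lower segment in parallel with the load: 2.441 ‖ 6.97 = 1.808 Ω.
V_out = 15.8 × 1.808/(0.4789 + 1.808) = 12.49 V.
(Unloaded: V_out = x·V_DC = 13.2 V.)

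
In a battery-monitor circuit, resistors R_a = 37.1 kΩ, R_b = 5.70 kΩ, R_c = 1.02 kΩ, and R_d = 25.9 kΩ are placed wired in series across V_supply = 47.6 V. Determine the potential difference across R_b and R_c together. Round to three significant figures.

Series total: ΣR = 37.1 + 5.70 + 1.02 + 25.9 = 69.72 kΩ.
R_{R_b..R_c} = 5.70 + 1.02 = 6.720 kΩ.
Voltage divider: V = V_supply · (6.720 / 69.72) = 47.6 × 0.09639 = 4.588 V.

V ≈ 4.59 V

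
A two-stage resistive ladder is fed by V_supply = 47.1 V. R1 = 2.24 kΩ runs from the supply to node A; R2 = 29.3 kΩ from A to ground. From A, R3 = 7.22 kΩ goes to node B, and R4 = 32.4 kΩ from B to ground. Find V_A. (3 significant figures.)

The second stage (R3 + R4 = 39.62 kΩ) loads node A in parallel with R2.
Effective lower resistance at A: R2 ‖ 39.62 = 16.84 kΩ.
So V_A = 47.1 × 0.8826 = 41.57 V.

V_A ≈ 41.6 V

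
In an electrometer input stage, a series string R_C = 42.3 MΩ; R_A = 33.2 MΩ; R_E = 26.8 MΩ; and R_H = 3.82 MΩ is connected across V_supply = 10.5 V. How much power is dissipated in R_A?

Series current I = V_supply/ΣR = 10.5/106.1 = 0.09894 µA.
P(R_A) = I²·R_A = (0.09894)² × 33.2 = 0.3250 µW.

P ≈ 0.325 µW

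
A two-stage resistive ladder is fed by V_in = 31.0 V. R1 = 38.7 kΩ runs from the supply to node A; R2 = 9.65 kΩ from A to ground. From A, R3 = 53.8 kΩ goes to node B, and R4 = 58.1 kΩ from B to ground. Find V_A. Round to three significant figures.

The second stage (R3 + R4 = 111.9 kΩ) loads node A in parallel with R2.
Effective lower resistance at A: R2 ‖ 111.9 = 8.884 kΩ.
So V_A = 31.0 × 0.1867 = 5.788 V.

V_A ≈ 5.79 V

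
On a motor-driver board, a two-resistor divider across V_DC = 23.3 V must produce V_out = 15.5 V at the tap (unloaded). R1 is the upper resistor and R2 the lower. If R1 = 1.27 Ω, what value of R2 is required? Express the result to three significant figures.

R2 ≈ 2.52 Ω

The divider ratio is R2/(R1+R2) = 15.5/23.3 = 0.6652.
R2 = R1 · 0.6652/(1 − 0.6652) = 2.524 Ω.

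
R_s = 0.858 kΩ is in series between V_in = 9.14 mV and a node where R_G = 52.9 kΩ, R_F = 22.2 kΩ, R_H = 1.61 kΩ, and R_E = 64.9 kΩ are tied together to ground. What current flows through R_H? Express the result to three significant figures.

I ≈ 3.55 µA

Equivalent of the parallel group: R_p = 1.428 kΩ.
V_A = 9.14 × 1.428/2.286 = 5.709 mV.
Branch current I = V_A/R_H = 5.709/1.61 = 3.546 µA.
(Equivalently: I_total = 3.999 µA, then current-divider fraction G_k/ΣG = 0.8867.)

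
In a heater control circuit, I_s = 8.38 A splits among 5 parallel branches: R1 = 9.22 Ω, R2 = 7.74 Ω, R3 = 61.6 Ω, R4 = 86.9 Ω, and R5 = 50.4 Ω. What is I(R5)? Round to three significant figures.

I ≈ 0.583 A

Conductances: ΣG = 1/9.22 + 1/7.74 + 1/61.6 + 1/86.9 + 1/50.4 = 0.2852 (1/Ω).
By the current-divider rule, I = I_s · G_k/ΣG = 8.38 × 0.06956 = 0.5829 A.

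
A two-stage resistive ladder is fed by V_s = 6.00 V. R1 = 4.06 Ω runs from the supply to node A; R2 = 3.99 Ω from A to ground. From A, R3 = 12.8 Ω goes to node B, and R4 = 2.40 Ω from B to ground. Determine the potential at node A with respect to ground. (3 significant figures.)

V_A ≈ 2.63 V

Node A sees R2 in parallel with the series input of stage 2, R3 + R4 = 15.20 Ω.
R2 ‖ (R3+R4) = 3.160 Ω.
First divider: V_A = V_s · 3.160/(4.06 + 3.160) = 2.626 V.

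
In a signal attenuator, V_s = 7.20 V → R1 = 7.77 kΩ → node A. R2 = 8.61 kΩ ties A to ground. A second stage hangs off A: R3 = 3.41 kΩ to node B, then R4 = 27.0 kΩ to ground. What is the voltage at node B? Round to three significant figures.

Node A sees R2 in parallel with the series input of stage 2, R3 + R4 = 30.41 kΩ.
R2 ‖ (R3+R4) = 6.710 kΩ.
So V_A = 7.20 × 0.4634 = 3.337 V.
Then the unloaded second divider: V_B = V_A × R4/(R3+R4) = 3.337 × 0.8879 = 2.962 V.

V_B ≈ 2.96 V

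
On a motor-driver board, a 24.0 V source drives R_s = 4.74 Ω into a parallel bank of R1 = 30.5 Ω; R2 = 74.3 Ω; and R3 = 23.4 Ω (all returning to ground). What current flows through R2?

I ≈ 0.227 A

Equivalent of the parallel group: R_p = 11.24 Ω.
V_A = 24.0 × 11.24/15.98 = 16.88 V.
I(R2) = V_A / R2 = 16.88/74.3 = 0.2272 A.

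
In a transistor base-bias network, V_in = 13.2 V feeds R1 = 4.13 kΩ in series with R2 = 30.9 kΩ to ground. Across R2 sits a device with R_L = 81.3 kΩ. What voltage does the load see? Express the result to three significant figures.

The load sits in parallel with R2, giving an effective lower resistance R2' = R2·R_L/(R2+R_L) = 22.39 kΩ.
Then V_out = V_in · R2'/(R1 + R2') = 13.2 × 22.39/26.52 = 11.14 V.
(Unloaded it would be 11.6 V; the load pulls it down.)

V_out ≈ 11.1 V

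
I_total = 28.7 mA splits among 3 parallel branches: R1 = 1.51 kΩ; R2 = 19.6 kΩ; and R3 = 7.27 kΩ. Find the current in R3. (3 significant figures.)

Conductances: ΣG = 1/1.51 + 1/19.6 + 1/7.27 = 0.8508 (1/kΩ).
Current divider: I(R3) = I_total · G_k/ΣG = 28.7 × (0.1376/0.8508) = 28.7 × 0.1617 = 4.640 mA.

I ≈ 4.64 mA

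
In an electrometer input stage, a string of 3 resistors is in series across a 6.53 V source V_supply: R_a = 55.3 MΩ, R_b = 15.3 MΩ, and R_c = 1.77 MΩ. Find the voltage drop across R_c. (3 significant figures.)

Total series resistance ΣR = 55.3 + 15.3 + 1.77 = 72.37 MΩ.
By the voltage-divider rule, V = 6.53 × 1.770/72.37 = 0.1597 V.

V ≈ 0.160 V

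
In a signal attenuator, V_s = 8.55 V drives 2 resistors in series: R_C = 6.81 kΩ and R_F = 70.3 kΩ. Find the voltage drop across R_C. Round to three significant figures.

Total series resistance ΣR = 6.81 + 70.3 = 77.11 kΩ.
Voltage divider: V = V_s · (6.810 / 77.11) = 8.55 × 0.08832 = 0.7551 V.

V ≈ 0.755 V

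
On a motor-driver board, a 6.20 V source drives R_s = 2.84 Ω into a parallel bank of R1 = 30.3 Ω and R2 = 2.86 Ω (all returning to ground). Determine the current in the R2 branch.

Parallel bank: R_p = 1/(1/30.3 + 1/2.86) = 2.613 Ω.
V_A by voltage divider: V_A = 6.20 × 2.613/(2.84 + 2.613) = 2.971 V.
I(R2) = V_A / R2 = 2.971/2.86 = 1.039 A.
(Equivalently: I_total = 1.137 A, then current-divider fraction G_k/ΣG = 0.9138.)

I ≈ 1.04 A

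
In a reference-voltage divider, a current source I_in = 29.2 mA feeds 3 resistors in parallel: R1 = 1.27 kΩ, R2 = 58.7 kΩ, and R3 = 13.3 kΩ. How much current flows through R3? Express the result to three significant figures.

I ≈ 2.50 mA

Conductances: ΣG = 1/1.27 + 1/58.7 + 1/13.3 = 0.8796 (1/kΩ).
Current divider: I(R3) = I_in · G_k/ΣG = 29.2 × (0.07519/0.8796) = 29.2 × 0.08548 = 2.496 mA.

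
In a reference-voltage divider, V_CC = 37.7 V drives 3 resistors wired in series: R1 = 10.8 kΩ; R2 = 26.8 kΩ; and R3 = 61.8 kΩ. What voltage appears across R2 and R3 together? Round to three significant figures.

Total series resistance ΣR = 10.8 + 26.8 + 61.8 = 99.40 kΩ.
R_{R2..R3} = 26.8 + 61.8 = 88.60 kΩ.
V = V_CC · R/ΣR = 37.7 × 0.8913 = 33.60 V.

V ≈ 33.6 V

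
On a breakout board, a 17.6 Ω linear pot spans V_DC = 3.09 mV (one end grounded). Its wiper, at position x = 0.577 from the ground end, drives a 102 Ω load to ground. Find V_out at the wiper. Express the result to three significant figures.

V_out ≈ 1.71 mV

The pot divides into 7.445 Ω above the wiper and 10.16 Ω below.
Lower segment in parallel with the load: 10.16 ‖ 102 = 9.236 Ω.
Loaded-divider output: V_out = 3.09 × 0.5537 = 1.711 mV.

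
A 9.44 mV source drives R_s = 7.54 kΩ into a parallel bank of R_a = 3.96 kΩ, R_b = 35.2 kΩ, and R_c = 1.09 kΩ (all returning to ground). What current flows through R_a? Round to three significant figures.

Combine the parallel branches: R_p = (1/3.96 + 1/35.2 + 1/1.09)⁻¹ = 0.8345 kΩ.
V_A by voltage divider: V_A = 9.44 × 0.8345/(7.54 + 0.8345) = 0.9406 mV.
Branch current I = V_A/R_a = 0.9406/3.96 = 0.2375 µA.
(Check via current divider: I_total = 1.127 µA; share G_k/ΣG = 0.2107 → same result.)

I ≈ 0.238 µA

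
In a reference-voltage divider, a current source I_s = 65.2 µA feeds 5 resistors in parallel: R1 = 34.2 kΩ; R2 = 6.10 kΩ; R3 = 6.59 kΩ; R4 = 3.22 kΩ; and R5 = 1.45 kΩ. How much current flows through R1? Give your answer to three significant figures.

I ≈ 1.42 µA

ΣG = 1/34.2 + 1/6.10 + 1/6.59 + 1/3.22 + 1/1.45 = 1.345.
R1 takes the fraction G_k/ΣG = 0.02924/1.345 = 0.02174, so I = 65.2 × 0.02174 = 1.417 µA.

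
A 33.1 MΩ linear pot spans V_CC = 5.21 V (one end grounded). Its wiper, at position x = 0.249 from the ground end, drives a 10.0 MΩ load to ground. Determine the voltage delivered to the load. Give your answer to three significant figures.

V_out ≈ 0.801 V

The pot divides into 24.86 MΩ above the wiper and 8.242 MΩ below.
Lower segment in parallel with the load: 8.242 ‖ 10.0 = 4.518 MΩ.
Then V_out = V_CC · 4.518/(24.86 + 4.518) = 0.8013 V.
(Unloaded: V_out = x·V_CC = 1.30 V.)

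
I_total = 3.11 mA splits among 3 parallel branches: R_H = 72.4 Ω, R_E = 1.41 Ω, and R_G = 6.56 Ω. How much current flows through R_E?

Conductances: ΣG = 1/72.4 + 1/1.41 + 1/6.56 = 0.8755 (1/Ω).
R_E takes the fraction G_k/ΣG = 0.7092/0.8755 = 0.8101, so I = 3.11 × 0.8101 = 2.519 mA.

I ≈ 2.52 mA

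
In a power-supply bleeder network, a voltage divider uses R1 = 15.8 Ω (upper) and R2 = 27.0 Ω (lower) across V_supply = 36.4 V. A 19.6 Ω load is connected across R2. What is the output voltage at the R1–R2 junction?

V_out ≈ 15.2 V

First combine the lower leg with the load: R2 ‖ R_L = 11.36 Ω.
Voltage divider with the loaded lower leg: V_out = 36.4 × 11.36/(15.8 + 11.36) = 36.4 × 0.4182 = 15.22 V.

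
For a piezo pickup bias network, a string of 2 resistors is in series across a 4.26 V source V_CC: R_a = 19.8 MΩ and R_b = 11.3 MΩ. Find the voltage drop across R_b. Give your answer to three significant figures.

ΣR = 19.8 + 11.3 = 31.10 MΩ.
By the voltage-divider rule, V = 4.26 × 11.30/31.10 = 1.548 V.

V ≈ 1.55 V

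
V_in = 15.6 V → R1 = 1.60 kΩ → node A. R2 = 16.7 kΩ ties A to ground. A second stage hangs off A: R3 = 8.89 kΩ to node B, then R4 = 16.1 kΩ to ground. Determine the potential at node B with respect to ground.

V_B ≈ 8.67 V

The second stage (R3 + R4 = 24.99 kΩ) loads node A in parallel with R2.
R2 ‖ (R3+R4) = 10.01 kΩ.
So V_A = 15.6 × 0.8622 = 13.45 V.
V_B = V_A × 0.6443 = 8.665 V.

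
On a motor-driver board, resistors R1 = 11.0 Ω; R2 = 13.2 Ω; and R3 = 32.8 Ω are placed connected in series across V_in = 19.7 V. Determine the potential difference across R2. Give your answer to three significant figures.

Series total: ΣR = 11.0 + 13.2 + 32.8 = 57.00 Ω.
V = V_in · R/ΣR = 19.7 × 0.2316 = 4.562 V.

V ≈ 4.56 V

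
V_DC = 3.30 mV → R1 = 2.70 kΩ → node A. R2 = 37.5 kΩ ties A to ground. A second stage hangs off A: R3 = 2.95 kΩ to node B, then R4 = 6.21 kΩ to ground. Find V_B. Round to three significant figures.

V_B ≈ 1.64 mV

The second stage (R3 + R4 = 9.160 kΩ) loads node A in parallel with R2.
Effective lower resistance at A: R2 ‖ 9.160 = 7.362 kΩ.
First divider: V_A = V_DC · 7.362/(2.70 + 7.362) = 2.414 mV.
V_B = V_A × 0.6779 = 1.637 mV.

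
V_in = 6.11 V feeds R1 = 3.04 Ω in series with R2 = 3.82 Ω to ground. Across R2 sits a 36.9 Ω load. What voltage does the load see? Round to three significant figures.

V_out ≈ 3.25 V

R2 ‖ R_L = (3.82 × 36.9)/(3.82 + 36.9) = 3.462 Ω.
Voltage divider with the loaded lower leg: V_out = 6.11 × 3.462/(3.04 + 3.462) = 6.11 × 0.5324 = 3.253 V.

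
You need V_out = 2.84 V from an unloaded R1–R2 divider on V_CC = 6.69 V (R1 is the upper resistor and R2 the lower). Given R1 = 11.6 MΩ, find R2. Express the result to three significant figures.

The divider ratio is R2/(R1+R2) = 2.84/6.69 = 0.4245.
So R2 = R1 · V_out/(V_CC − V_out) = 11.6 × 2.84/(6.69 − 2.84) = 11.6 × 0.7377 = 8.557 MΩ.

R2 ≈ 8.56 MΩ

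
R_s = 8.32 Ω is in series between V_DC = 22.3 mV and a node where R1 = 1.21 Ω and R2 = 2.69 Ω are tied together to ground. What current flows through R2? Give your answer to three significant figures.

I ≈ 0.756 mA

Parallel bank: R_p = 1/(1/1.21 + 1/2.69) = 0.8346 Ω.
Node voltage V_A = V_DC · R_p/(R_s + R_p) = 22.3 × 0.09117 = 2.033 mV.
Branch current I = V_A/R2 = 2.033/2.69 = 0.7558 mA.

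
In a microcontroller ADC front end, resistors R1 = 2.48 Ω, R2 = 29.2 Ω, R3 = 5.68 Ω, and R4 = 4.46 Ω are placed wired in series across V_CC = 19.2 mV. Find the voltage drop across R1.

V ≈ 1.14 mV

Total series resistance ΣR = 2.48 + 29.2 + 5.68 + 4.46 = 41.82 Ω.
Voltage divider: V = V_CC · (2.480 / 41.82) = 19.2 × 0.05930 = 1.139 mV.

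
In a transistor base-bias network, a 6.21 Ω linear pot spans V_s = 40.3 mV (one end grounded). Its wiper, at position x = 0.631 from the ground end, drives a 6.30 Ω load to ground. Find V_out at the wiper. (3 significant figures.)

Lower segment x·R_p = 3.919 Ω; upper segment (1−x)·R_p = 2.291 Ω.
(x·R_p) ‖ R_L = 2.416 Ω.
Loaded-divider output: V_out = 40.3 × 0.5132 = 20.68 mV.
(Unloaded: V_out = x·V_s = 25.4 mV.)

V_out ≈ 20.7 mV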